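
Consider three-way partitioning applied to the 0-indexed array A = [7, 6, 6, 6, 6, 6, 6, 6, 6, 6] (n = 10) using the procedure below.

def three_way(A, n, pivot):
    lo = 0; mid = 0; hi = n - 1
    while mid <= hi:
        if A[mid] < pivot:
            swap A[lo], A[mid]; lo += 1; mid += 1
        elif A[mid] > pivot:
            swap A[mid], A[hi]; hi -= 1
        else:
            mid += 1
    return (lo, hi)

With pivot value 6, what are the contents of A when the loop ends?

pivot = 6; lo=0, mid=0, hi=9
A[mid]=7>6: swap A[0],A[9]; hi=8 → [6, 6, 6, 6, 6, 6, 6, 6, 6, 7]
A[mid]=6=6: mid=1
A[mid]=6=6: mid=2
A[mid]=6=6: mid=3
A[mid]=6=6: mid=4
A[mid]=6=6: mid=5
A[mid]=6=6: mid=6
A[mid]=6=6: mid=7
A[mid]=6=6: mid=8
A[mid]=6=6: mid=9
end: lo=0, hi=8; A = [6, 6, 6, 6, 6, 6, 6, 6, 6, 7]

[6, 6, 6, 6, 6, 6, 6, 6, 6, 7]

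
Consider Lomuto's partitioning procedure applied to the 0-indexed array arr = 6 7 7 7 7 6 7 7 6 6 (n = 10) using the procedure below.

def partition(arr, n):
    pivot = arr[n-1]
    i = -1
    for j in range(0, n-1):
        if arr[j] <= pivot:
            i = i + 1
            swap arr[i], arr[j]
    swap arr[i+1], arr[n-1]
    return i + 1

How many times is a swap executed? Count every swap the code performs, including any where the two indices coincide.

pivot = arr[9] = 6; i = -1
j=0: arr[0]=6 ≤ 6 → i=0, swap arr[0],arr[0] (no change) → 6 7 7 7 7 6 7 7 6 6
j=1: arr[1]=7 > 6 → no swap
j=2: arr[2]=7 > 6 → no swap
j=3: arr[3]=7 > 6 → no swap
j=4: arr[4]=7 > 6 → no swap
j=5: arr[5]=6 ≤ 6 → i=1, swap arr[1],arr[5] → 6 6 7 7 7 7 7 7 6 6
j=6: arr[6]=7 > 6 → no swap
j=7: arr[7]=7 > 6 → no swap
j=8: arr[8]=6 ≤ 6 → i=2, swap arr[2],arr[8] → 6 6 6 7 7 7 7 7 7 6
final swap arr[3],arr[9] → 6 6 6 6 7 7 7 7 7 7; return 3

4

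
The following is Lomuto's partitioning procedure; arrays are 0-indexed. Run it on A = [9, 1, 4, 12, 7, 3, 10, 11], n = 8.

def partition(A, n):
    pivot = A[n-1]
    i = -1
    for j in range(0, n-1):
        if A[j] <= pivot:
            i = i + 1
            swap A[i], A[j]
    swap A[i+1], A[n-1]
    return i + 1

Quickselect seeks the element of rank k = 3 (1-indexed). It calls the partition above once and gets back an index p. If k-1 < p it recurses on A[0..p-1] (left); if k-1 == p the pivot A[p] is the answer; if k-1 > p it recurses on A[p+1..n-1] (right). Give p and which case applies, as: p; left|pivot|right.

6; left

pivot = A[7] = 11; i = -1
j=0: A[0]=9 ≤ 11 → i=0, swap A[0],A[0] (no change) → [9, 1, 4, 12, 7, 3, 10, 11]
j=1: A[1]=1 ≤ 11 → i=1, swap A[1],A[1] (no change) → [9, 1, 4, 12, 7, 3, 10, 11]
j=2: A[2]=4 ≤ 11 → i=2, swap A[2],A[2] (no change) → [9, 1, 4, 12, 7, 3, 10, 11]
j=3: A[3]=12 > 11 → no swap
j=4: A[4]=7 ≤ 11 → i=3, swap A[3],A[4] → [9, 1, 4, 7, 12, 3, 10, 11]
j=5: A[5]=3 ≤ 11 → i=4, swap A[4],A[5] → [9, 1, 4, 7, 3, 12, 10, 11]
j=6: A[6]=10 ≤ 11 → i=5, swap A[5],A[6] → [9, 1, 4, 7, 3, 10, 12, 11]
final swap A[6],A[7] → [9, 1, 4, 7, 3, 10, 11, 12]; return 6
p = 6; k-1 = 2 < 6 ⇒ left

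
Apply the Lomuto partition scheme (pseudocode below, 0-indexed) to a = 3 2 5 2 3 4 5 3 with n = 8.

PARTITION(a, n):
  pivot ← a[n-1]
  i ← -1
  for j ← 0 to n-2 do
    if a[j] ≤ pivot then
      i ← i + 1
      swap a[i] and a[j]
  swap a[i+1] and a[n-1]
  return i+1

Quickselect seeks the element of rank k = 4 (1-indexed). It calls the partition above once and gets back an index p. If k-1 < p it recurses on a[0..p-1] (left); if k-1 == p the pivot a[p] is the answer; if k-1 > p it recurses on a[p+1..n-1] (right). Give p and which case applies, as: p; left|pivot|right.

4; left

pivot=3, i=-1
j=0: 3≤3, i=0, swap(0,0) ⇒ 3 2 5 2 3 4 5 3
j=1: 2≤3, i=1, swap(1,1) ⇒ 3 2 5 2 3 4 5 3
j=2: 5>3, skip
j=3: 2≤3, i=2, swap(2,3) ⇒ 3 2 2 5 3 4 5 3
j=4: 3≤3, i=3, swap(3,4) ⇒ 3 2 2 3 5 4 5 3
j=5: 4>3, skip
j=6: 5>3, skip
swap(4,7) ⇒ 3 2 2 3 3 4 5 5; return 4
p = 4; k-1 = 3 < 4 ⇒ left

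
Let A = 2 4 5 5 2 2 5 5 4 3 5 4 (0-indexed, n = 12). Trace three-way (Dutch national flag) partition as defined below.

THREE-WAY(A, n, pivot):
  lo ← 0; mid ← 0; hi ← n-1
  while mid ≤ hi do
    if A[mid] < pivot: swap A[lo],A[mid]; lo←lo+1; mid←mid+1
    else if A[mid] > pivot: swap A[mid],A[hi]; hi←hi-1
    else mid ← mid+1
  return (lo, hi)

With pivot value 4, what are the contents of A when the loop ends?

2 3 2 2 4 4 4 5 5 5 5 5

pivot = 4; lo=0, mid=0, hi=11
A[mid]=2<4: swap A[0],A[0]; lo=1,mid=1 → 2 4 5 5 2 2 5 5 4 3 5 4
A[mid]=4=4: mid=2
A[mid]=5>4: swap A[2],A[11]; hi=10 → 2 4 4 5 2 2 5 5 4 3 5 5
A[mid]=4=4: mid=3
A[mid]=5>4: swap A[3],A[10]; hi=9 → 2 4 4 5 2 2 5 5 4 3 5 5
A[mid]=5>4: swap A[3],A[9]; hi=8 → 2 4 4 3 2 2 5 5 4 5 5 5
A[mid]=3<4: swap A[1],A[3]; lo=2,mid=4 → 2 3 4 4 2 2 5 5 4 5 5 5
A[mid]=2<4: swap A[2],A[4]; lo=3,mid=5 → 2 3 2 4 4 2 5 5 4 5 5 5
A[mid]=2<4: swap A[3],A[5]; lo=4,mid=6 → 2 3 2 2 4 4 5 5 4 5 5 5
A[mid]=5>4: swap A[6],A[8]; hi=7 → 2 3 2 2 4 4 4 5 5 5 5 5
A[mid]=4=4: mid=7
A[mid]=5>4: swap A[7],A[7]; hi=6 → 2 3 2 2 4 4 4 5 5 5 5 5
end: lo=4, hi=6; A = 2 3 2 2 4 4 4 5 5 5 5 5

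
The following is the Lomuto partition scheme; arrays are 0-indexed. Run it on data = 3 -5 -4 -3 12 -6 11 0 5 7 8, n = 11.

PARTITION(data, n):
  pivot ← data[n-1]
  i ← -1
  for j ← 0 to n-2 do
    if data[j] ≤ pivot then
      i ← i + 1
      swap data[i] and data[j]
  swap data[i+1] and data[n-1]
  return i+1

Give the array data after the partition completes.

pivot = data[10] = 8; i = -1
j=0: data[0]=3 ≤ 8 → i=0, swap data[0],data[0] (no change) → 3 -5 -4 -3 12 -6 11 0 5 7 8
j=1: data[1]=-5 ≤ 8 → i=1, swap data[1],data[1] (no change) → 3 -5 -4 -3 12 -6 11 0 5 7 8
j=2: data[2]=-4 ≤ 8 → i=2, swap data[2],data[2] (no change) → 3 -5 -4 -3 12 -6 11 0 5 7 8
j=3: data[3]=-3 ≤ 8 → i=3, swap data[3],data[3] (no change) → 3 -5 -4 -3 12 -6 11 0 5 7 8
j=4: data[4]=12 > 8 → no swap
j=5: data[5]=-6 ≤ 8 → i=4, swap data[4],data[5] → 3 -5 -4 -3 -6 12 11 0 5 7 8
j=6: data[6]=11 > 8 → no swap
j=7: data[7]=0 ≤ 8 → i=5, swap data[5],data[7] → 3 -5 -4 -3 -6 0 11 12 5 7 8
j=8: data[8]=5 ≤ 8 → i=6, swap data[6],data[8] → 3 -5 -4 -3 -6 0 5 12 11 7 8
j=9: data[9]=7 ≤ 8 → i=7, swap data[7],data[9] → 3 -5 -4 -3 -6 0 5 7 11 12 8
final swap data[8],data[10] → 3 -5 -4 -3 -6 0 5 7 8 12 11; return 8

3 -5 -4 -3 -6 0 5 7 8 12 11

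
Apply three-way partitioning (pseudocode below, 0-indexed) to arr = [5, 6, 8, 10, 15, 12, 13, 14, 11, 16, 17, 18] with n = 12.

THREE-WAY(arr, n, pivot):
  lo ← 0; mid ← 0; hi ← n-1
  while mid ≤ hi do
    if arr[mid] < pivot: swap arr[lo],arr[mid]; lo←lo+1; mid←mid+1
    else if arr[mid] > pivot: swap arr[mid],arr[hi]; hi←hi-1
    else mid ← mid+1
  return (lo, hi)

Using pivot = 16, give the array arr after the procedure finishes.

[5, 6, 8, 10, 15, 12, 13, 14, 11, 16, 18, 17]

lo=0 mid=0 hi=11
5<16: swap(0,0), lo=1 mid=1 ⇒ [5, 6, 8, 10, 15, 12, 13, 14, 11, 16, 17, 18]
6<16: swap(1,1), lo=2 mid=2 ⇒ [5, 6, 8, 10, 15, 12, 13, 14, 11, 16, 17, 18]
8<16: swap(2,2), lo=3 mid=3 ⇒ [5, 6, 8, 10, 15, 12, 13, 14, 11, 16, 17, 18]
10<16: swap(3,3), lo=4 mid=4 ⇒ [5, 6, 8, 10, 15, 12, 13, 14, 11, 16, 17, 18]
15<16: swap(4,4), lo=5 mid=5 ⇒ [5, 6, 8, 10, 15, 12, 13, 14, 11, 16, 17, 18]
12<16: swap(5,5), lo=6 mid=6 ⇒ [5, 6, 8, 10, 15, 12, 13, 14, 11, 16, 17, 18]
13<16: swap(6,6), lo=7 mid=7 ⇒ [5, 6, 8, 10, 15, 12, 13, 14, 11, 16, 17, 18]
14<16: swap(7,7), lo=8 mid=8 ⇒ [5, 6, 8, 10, 15, 12, 13, 14, 11, 16, 17, 18]
11<16: swap(8,8), lo=9 mid=9 ⇒ [5, 6, 8, 10, 15, 12, 13, 14, 11, 16, 17, 18]
16=16: mid=10
17>16: swap(10,11), hi=10 ⇒ [5, 6, 8, 10, 15, 12, 13, 14, 11, 16, 18, 17]
18>16: swap(10,10), hi=9 ⇒ [5, 6, 8, 10, 15, 12, 13, 14, 11, 16, 18, 17]
done. lo=9 hi=9; arr=[5, 6, 8, 10, 15, 12, 13, 14, 11, 16, 18, 17]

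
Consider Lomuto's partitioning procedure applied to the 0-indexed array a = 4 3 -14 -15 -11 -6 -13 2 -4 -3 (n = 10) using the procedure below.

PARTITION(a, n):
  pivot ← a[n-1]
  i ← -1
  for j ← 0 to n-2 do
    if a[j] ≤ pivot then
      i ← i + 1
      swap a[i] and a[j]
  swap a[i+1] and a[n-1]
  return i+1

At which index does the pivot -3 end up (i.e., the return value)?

6

pivot=-3, i=-1
j=0: 4>-3, skip
j=1: 3>-3, skip
j=2: -14≤-3, i=0, swap(0,2) ⇒ -14 3 4 -15 -11 -6 -13 2 -4 -3
j=3: -15≤-3, i=1, swap(1,3) ⇒ -14 -15 4 3 -11 -6 -13 2 -4 -3
j=4: -11≤-3, i=2, swap(2,4) ⇒ -14 -15 -11 3 4 -6 -13 2 -4 -3
j=5: -6≤-3, i=3, swap(3,5) ⇒ -14 -15 -11 -6 4 3 -13 2 -4 -3
j=6: -13≤-3, i=4, swap(4,6) ⇒ -14 -15 -11 -6 -13 3 4 2 -4 -3
j=7: 2>-3, skip
j=8: -4≤-3, i=5, swap(5,8) ⇒ -14 -15 -11 -6 -13 -4 4 2 3 -3
swap(6,9) ⇒ -14 -15 -11 -6 -13 -4 -3 2 3 4; return 6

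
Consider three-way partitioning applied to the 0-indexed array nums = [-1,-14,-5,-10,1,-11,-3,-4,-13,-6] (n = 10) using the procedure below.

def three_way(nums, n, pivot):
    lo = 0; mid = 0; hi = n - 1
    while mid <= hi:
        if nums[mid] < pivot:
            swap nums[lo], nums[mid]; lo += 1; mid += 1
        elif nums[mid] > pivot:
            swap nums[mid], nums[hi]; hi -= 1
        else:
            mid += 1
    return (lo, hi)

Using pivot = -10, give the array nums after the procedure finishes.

pivot = -10; lo=0, mid=0, hi=9
nums[mid]=-1>-10: swap nums[0],nums[9]; hi=8 → [-6,-14,-5,-10,1,-11,-3,-4,-13,-1]
nums[mid]=-6>-10: swap nums[0],nums[8]; hi=7 → [-13,-14,-5,-10,1,-11,-3,-4,-6,-1]
nums[mid]=-13<-10: swap nums[0],nums[0]; lo=1,mid=1 → [-13,-14,-5,-10,1,-11,-3,-4,-6,-1]
nums[mid]=-14<-10: swap nums[1],nums[1]; lo=2,mid=2 → [-13,-14,-5,-10,1,-11,-3,-4,-6,-1]
nums[mid]=-5>-10: swap nums[2],nums[7]; hi=6 → [-13,-14,-4,-10,1,-11,-3,-5,-6,-1]
nums[mid]=-4>-10: swap nums[2],nums[6]; hi=5 → [-13,-14,-3,-10,1,-11,-4,-5,-6,-1]
nums[mid]=-3>-10: swap nums[2],nums[5]; hi=4 → [-13,-14,-11,-10,1,-3,-4,-5,-6,-1]
nums[mid]=-11<-10: swap nums[2],nums[2]; lo=3,mid=3 → [-13,-14,-11,-10,1,-3,-4,-5,-6,-1]
nums[mid]=-10=-10: mid=4
nums[mid]=1>-10: swap nums[4],nums[4]; hi=3 → [-13,-14,-11,-10,1,-3,-4,-5,-6,-1]
end: lo=3, hi=3; nums = [-13,-14,-11,-10,1,-3,-4,-5,-6,-1]

[-13,-14,-11,-10,1,-3,-4,-5,-6,-1]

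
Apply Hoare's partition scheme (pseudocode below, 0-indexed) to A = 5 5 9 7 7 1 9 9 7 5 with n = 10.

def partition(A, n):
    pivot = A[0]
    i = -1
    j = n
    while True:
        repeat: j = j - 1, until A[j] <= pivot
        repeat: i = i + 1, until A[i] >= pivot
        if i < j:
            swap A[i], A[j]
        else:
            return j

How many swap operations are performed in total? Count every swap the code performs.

pivot = A[0] = 5; i = -1, j = 10
j→9 (A[9]=5≤5), i→0 (A[0]=5≥5); i<j, swap → 5 5 9 7 7 1 9 9 7 5
j→5 (A[5]=1≤5), i→1 (A[1]=5≥5); i<j, swap → 5 1 9 7 7 5 9 9 7 5
j→1, i→2; i≥j, return j=1. A = 5 1 9 7 7 5 9 9 7 5

2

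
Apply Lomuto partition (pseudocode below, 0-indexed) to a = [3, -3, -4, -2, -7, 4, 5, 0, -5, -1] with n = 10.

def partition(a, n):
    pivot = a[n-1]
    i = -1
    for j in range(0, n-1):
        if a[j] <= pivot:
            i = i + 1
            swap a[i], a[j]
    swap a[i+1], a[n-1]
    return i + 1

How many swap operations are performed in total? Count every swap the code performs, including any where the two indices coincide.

6

pivot = a[9] = -1; i = -1
j=0: a[0]=3 > -1 → no swap
j=1: a[1]=-3 ≤ -1 → i=0, swap a[0],a[1] → [-3, 3, -4, -2, -7, 4, 5, 0, -5, -1]
j=2: a[2]=-4 ≤ -1 → i=1, swap a[1],a[2] → [-3, -4, 3, -2, -7, 4, 5, 0, -5, -1]
j=3: a[3]=-2 ≤ -1 → i=2, swap a[2],a[3] → [-3, -4, -2, 3, -7, 4, 5, 0, -5, -1]
j=4: a[4]=-7 ≤ -1 → i=3, swap a[3],a[4] → [-3, -4, -2, -7, 3, 4, 5, 0, -5, -1]
j=5: a[5]=4 > -1 → no swap
j=6: a[6]=5 > -1 → no swap
j=7: a[7]=0 > -1 → no swap
j=8: a[8]=-5 ≤ -1 → i=4, swap a[4],a[8] → [-3, -4, -2, -7, -5, 4, 5, 0, 3, -1]
final swap a[5],a[9] → [-3, -4, -2, -7, -5, -1, 5, 0, 3, 4]; return 5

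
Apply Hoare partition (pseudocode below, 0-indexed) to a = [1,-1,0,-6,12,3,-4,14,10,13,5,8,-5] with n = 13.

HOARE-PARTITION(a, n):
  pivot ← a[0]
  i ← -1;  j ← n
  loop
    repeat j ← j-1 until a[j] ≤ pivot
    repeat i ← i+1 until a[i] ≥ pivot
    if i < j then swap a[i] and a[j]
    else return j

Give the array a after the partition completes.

pivot = a[0] = 1; i = -1, j = 13
j→12 (a[12]=-5≤1), i→0 (a[0]=1≥1); i<j, swap → [-5,-1,0,-6,12,3,-4,14,10,13,5,8,1]
j→6 (a[6]=-4≤1), i→4 (a[4]=12≥1); i<j, swap → [-5,-1,0,-6,-4,3,12,14,10,13,5,8,1]
j→4, i→5; i≥j, return j=4. a = [-5,-1,0,-6,-4,3,12,14,10,13,5,8,1]

[-5,-1,0,-6,-4,3,12,14,10,13,5,8,1]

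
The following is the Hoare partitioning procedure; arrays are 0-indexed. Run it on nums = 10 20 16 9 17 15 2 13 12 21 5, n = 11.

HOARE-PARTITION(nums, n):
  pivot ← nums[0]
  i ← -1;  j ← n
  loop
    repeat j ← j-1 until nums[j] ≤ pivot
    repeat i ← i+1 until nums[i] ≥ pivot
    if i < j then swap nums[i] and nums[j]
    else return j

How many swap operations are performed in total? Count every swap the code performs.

3

pivot=10
j stops at 10 (5), i stops at 0 (10); swap ⇒ 5 20 16 9 17 15 2 13 12 21 10
j stops at 6 (2), i stops at 1 (20); swap ⇒ 5 2 16 9 17 15 20 13 12 21 10
j stops at 3 (9), i stops at 2 (16); swap ⇒ 5 2 9 16 17 15 20 13 12 21 10
j stops at 2, i stops at 3; i≥j ⇒ return 2. nums=5 2 9 16 17 15 20 13 12 21 10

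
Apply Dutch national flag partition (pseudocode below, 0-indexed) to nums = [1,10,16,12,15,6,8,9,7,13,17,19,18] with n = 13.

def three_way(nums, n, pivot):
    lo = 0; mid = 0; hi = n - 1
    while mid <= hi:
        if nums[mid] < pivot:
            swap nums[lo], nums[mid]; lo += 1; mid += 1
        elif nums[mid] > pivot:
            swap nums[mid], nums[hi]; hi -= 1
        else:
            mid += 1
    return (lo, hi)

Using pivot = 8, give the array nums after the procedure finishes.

pivot = 8; lo=0, mid=0, hi=12
nums[mid]=1<8: swap nums[0],nums[0]; lo=1,mid=1 → [1,10,16,12,15,6,8,9,7,13,17,19,18]
nums[mid]=10>8: swap nums[1],nums[12]; hi=11 → [1,18,16,12,15,6,8,9,7,13,17,19,10]
nums[mid]=18>8: swap nums[1],nums[11]; hi=10 → [1,19,16,12,15,6,8,9,7,13,17,18,10]
nums[mid]=19>8: swap nums[1],nums[10]; hi=9 → [1,17,16,12,15,6,8,9,7,13,19,18,10]
nums[mid]=17>8: swap nums[1],nums[9]; hi=8 → [1,13,16,12,15,6,8,9,7,17,19,18,10]
nums[mid]=13>8: swap nums[1],nums[8]; hi=7 → [1,7,16,12,15,6,8,9,13,17,19,18,10]
nums[mid]=7<8: swap nums[1],nums[1]; lo=2,mid=2 → [1,7,16,12,15,6,8,9,13,17,19,18,10]
nums[mid]=16>8: swap nums[2],nums[7]; hi=6 → [1,7,9,12,15,6,8,16,13,17,19,18,10]
nums[mid]=9>8: swap nums[2],nums[6]; hi=5 → [1,7,8,12,15,6,9,16,13,17,19,18,10]
nums[mid]=8=8: mid=3
nums[mid]=12>8: swap nums[3],nums[5]; hi=4 → [1,7,8,6,15,12,9,16,13,17,19,18,10]
nums[mid]=6<8: swap nums[2],nums[3]; lo=3,mid=4 → [1,7,6,8,15,12,9,16,13,17,19,18,10]
nums[mid]=15>8: swap nums[4],nums[4]; hi=3 → [1,7,6,8,15,12,9,16,13,17,19,18,10]
end: lo=3, hi=3; nums = [1,7,6,8,15,12,9,16,13,17,19,18,10]

[1,7,6,8,15,12,9,16,13,17,19,18,10]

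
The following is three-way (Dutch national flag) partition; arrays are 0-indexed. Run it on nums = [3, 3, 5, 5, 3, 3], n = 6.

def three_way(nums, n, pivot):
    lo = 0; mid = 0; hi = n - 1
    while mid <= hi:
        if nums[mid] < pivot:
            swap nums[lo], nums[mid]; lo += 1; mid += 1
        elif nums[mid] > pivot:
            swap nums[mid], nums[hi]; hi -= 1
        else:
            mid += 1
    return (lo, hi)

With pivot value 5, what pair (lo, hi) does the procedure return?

lo=0 mid=0 hi=5
3<5: swap(0,0), lo=1 mid=1 ⇒ [3, 3, 5, 5, 3, 3]
3<5: swap(1,1), lo=2 mid=2 ⇒ [3, 3, 5, 5, 3, 3]
5=5: mid=3
5=5: mid=4
3<5: swap(2,4), lo=3 mid=5 ⇒ [3, 3, 3, 5, 5, 3]
3<5: swap(3,5), lo=4 mid=6 ⇒ [3, 3, 3, 3, 5, 5]
done. lo=4 hi=5; nums=[3, 3, 3, 3, 5, 5]

(4, 5)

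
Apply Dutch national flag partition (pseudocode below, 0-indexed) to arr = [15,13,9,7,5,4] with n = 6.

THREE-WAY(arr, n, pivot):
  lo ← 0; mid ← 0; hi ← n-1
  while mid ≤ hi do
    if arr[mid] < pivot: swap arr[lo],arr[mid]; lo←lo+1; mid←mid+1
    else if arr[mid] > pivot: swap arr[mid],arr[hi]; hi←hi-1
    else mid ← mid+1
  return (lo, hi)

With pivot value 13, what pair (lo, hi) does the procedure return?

pivot = 13; lo=0, mid=0, hi=5
arr[mid]=15>13: swap arr[0],arr[5]; hi=4 → [4,13,9,7,5,15]
arr[mid]=4<13: swap arr[0],arr[0]; lo=1,mid=1 → [4,13,9,7,5,15]
arr[mid]=13=13: mid=2
arr[mid]=9<13: swap arr[1],arr[2]; lo=2,mid=3 → [4,9,13,7,5,15]
arr[mid]=7<13: swap arr[2],arr[3]; lo=3,mid=4 → [4,9,7,13,5,15]
arr[mid]=5<13: swap arr[3],arr[4]; lo=4,mid=5 → [4,9,7,5,13,15]
end: lo=4, hi=4; arr = [4,9,7,5,13,15]

(4, 4)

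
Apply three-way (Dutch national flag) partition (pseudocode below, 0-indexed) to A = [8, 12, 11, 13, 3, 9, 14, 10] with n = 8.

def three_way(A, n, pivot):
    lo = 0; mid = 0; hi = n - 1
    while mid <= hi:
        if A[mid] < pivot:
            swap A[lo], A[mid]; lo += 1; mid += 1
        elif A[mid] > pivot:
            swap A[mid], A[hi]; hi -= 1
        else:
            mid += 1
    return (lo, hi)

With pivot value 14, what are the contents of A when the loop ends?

[8, 12, 11, 13, 3, 9, 10, 14]

pivot = 14; lo=0, mid=0, hi=7
A[mid]=8<14: swap A[0],A[0]; lo=1,mid=1 → [8, 12, 11, 13, 3, 9, 14, 10]
A[mid]=12<14: swap A[1],A[1]; lo=2,mid=2 → [8, 12, 11, 13, 3, 9, 14, 10]
A[mid]=11<14: swap A[2],A[2]; lo=3,mid=3 → [8, 12, 11, 13, 3, 9, 14, 10]
A[mid]=13<14: swap A[3],A[3]; lo=4,mid=4 → [8, 12, 11, 13, 3, 9, 14, 10]
A[mid]=3<14: swap A[4],A[4]; lo=5,mid=5 → [8, 12, 11, 13, 3, 9, 14, 10]
A[mid]=9<14: swap A[5],A[5]; lo=6,mid=6 → [8, 12, 11, 13, 3, 9, 14, 10]
A[mid]=14=14: mid=7
A[mid]=10<14: swap A[6],A[7]; lo=7,mid=8 → [8, 12, 11, 13, 3, 9, 10, 14]
end: lo=7, hi=7; A = [8, 12, 11, 13, 3, 9, 10, 14]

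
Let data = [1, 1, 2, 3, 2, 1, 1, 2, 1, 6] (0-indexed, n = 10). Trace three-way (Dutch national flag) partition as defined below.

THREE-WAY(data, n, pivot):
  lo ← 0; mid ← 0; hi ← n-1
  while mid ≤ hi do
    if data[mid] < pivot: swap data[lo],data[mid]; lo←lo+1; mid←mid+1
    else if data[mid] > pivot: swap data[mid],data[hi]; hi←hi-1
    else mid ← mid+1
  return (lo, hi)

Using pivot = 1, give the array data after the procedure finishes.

lo=0 mid=0 hi=9
1=1: mid=1
1=1: mid=2
2>1: swap(2,9), hi=8 ⇒ [1, 1, 6, 3, 2, 1, 1, 2, 1, 2]
6>1: swap(2,8), hi=7 ⇒ [1, 1, 1, 3, 2, 1, 1, 2, 6, 2]
1=1: mid=3
3>1: swap(3,7), hi=6 ⇒ [1, 1, 1, 2, 2, 1, 1, 3, 6, 2]
2>1: swap(3,6), hi=5 ⇒ [1, 1, 1, 1, 2, 1, 2, 3, 6, 2]
1=1: mid=4
2>1: swap(4,5), hi=4 ⇒ [1, 1, 1, 1, 1, 2, 2, 3, 6, 2]
1=1: mid=5
done. lo=0 hi=4; data=[1, 1, 1, 1, 1, 2, 2, 3, 6, 2]

[1, 1, 1, 1, 1, 2, 2, 3, 6, 2]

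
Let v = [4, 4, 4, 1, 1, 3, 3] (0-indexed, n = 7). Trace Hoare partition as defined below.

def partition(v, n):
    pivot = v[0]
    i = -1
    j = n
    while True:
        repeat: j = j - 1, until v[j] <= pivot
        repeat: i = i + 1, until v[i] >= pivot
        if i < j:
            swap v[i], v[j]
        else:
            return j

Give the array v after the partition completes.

[3, 3, 1, 1, 4, 4, 4]

pivot=4
j stops at 6 (3), i stops at 0 (4); swap ⇒ [3, 4, 4, 1, 1, 3, 4]
j stops at 5 (3), i stops at 1 (4); swap ⇒ [3, 3, 4, 1, 1, 4, 4]
j stops at 4 (1), i stops at 2 (4); swap ⇒ [3, 3, 1, 1, 4, 4, 4]
j stops at 3, i stops at 4; i≥j ⇒ return 3. v=[3, 3, 1, 1, 4, 4, 4]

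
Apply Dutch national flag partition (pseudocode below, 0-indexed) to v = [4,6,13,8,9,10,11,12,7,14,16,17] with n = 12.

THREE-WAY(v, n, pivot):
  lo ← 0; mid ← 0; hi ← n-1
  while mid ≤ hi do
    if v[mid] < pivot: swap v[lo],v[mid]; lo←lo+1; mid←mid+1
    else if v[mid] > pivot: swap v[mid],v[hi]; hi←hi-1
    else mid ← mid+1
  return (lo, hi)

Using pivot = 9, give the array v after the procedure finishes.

[4,6,7,8,9,11,12,10,14,16,17,13]

lo=0 mid=0 hi=11
4<9: swap(0,0), lo=1 mid=1 ⇒ [4,6,13,8,9,10,11,12,7,14,16,17]
6<9: swap(1,1), lo=2 mid=2 ⇒ [4,6,13,8,9,10,11,12,7,14,16,17]
13>9: swap(2,11), hi=10 ⇒ [4,6,17,8,9,10,11,12,7,14,16,13]
17>9: swap(2,10), hi=9 ⇒ [4,6,16,8,9,10,11,12,7,14,17,13]
16>9: swap(2,9), hi=8 ⇒ [4,6,14,8,9,10,11,12,7,16,17,13]
14>9: swap(2,8), hi=7 ⇒ [4,6,7,8,9,10,11,12,14,16,17,13]
7<9: swap(2,2), lo=3 mid=3 ⇒ [4,6,7,8,9,10,11,12,14,16,17,13]
8<9: swap(3,3), lo=4 mid=4 ⇒ [4,6,7,8,9,10,11,12,14,16,17,13]
9=9: mid=5
10>9: swap(5,7), hi=6 ⇒ [4,6,7,8,9,12,11,10,14,16,17,13]
12>9: swap(5,6), hi=5 ⇒ [4,6,7,8,9,11,12,10,14,16,17,13]
11>9: swap(5,5), hi=4 ⇒ [4,6,7,8,9,11,12,10,14,16,17,13]
done. lo=4 hi=4; v=[4,6,7,8,9,11,12,10,14,16,17,13]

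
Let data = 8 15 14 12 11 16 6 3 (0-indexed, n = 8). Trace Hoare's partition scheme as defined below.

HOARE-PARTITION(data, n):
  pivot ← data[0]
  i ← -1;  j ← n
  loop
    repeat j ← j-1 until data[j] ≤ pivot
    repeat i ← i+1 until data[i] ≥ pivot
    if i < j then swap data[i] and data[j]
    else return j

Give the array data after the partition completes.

3 6 14 12 11 16 15 8

pivot = data[0] = 8; i = -1, j = 8
j→7 (data[7]=3≤8), i→0 (data[0]=8≥8); i<j, swap → 3 15 14 12 11 16 6 8
j→6 (data[6]=6≤8), i→1 (data[1]=15≥8); i<j, swap → 3 6 14 12 11 16 15 8
j→1, i→2; i≥j, return j=1. data = 3 6 14 12 11 16 15 8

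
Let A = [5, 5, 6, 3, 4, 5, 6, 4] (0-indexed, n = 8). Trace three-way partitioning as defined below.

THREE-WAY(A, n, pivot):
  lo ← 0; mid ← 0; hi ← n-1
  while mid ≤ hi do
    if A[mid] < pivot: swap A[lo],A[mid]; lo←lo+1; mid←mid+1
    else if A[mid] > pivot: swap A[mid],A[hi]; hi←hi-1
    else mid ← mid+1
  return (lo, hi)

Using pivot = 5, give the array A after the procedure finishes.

lo=0 mid=0 hi=7
5=5: mid=1
5=5: mid=2
6>5: swap(2,7), hi=6 ⇒ [5, 5, 4, 3, 4, 5, 6, 6]
4<5: swap(0,2), lo=1 mid=3 ⇒ [4, 5, 5, 3, 4, 5, 6, 6]
3<5: swap(1,3), lo=2 mid=4 ⇒ [4, 3, 5, 5, 4, 5, 6, 6]
4<5: swap(2,4), lo=3 mid=5 ⇒ [4, 3, 4, 5, 5, 5, 6, 6]
5=5: mid=6
6>5: swap(6,6), hi=5 ⇒ [4, 3, 4, 5, 5, 5, 6, 6]
done. lo=3 hi=5; A=[4, 3, 4, 5, 5, 5, 6, 6]

[4, 3, 4, 5, 5, 5, 6, 6]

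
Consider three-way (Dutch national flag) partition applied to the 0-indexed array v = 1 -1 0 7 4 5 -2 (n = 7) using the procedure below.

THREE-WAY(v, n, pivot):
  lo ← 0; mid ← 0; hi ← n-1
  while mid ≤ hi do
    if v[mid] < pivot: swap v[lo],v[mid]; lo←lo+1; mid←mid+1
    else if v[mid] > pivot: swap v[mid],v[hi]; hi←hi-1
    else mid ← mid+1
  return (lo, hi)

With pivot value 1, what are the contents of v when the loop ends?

-1 0 -2 1 5 4 7

pivot = 1; lo=0, mid=0, hi=6
v[mid]=1=1: mid=1
v[mid]=-1<1: swap v[0],v[1]; lo=1,mid=2 → -1 1 0 7 4 5 -2
v[mid]=0<1: swap v[1],v[2]; lo=2,mid=3 → -1 0 1 7 4 5 -2
v[mid]=7>1: swap v[3],v[6]; hi=5 → -1 0 1 -2 4 5 7
v[mid]=-2<1: swap v[2],v[3]; lo=3,mid=4 → -1 0 -2 1 4 5 7
v[mid]=4>1: swap v[4],v[5]; hi=4 → -1 0 -2 1 5 4 7
v[mid]=5>1: swap v[4],v[4]; hi=3 → -1 0 -2 1 5 4 7
end: lo=3, hi=3; v = -1 0 -2 1 5 4 7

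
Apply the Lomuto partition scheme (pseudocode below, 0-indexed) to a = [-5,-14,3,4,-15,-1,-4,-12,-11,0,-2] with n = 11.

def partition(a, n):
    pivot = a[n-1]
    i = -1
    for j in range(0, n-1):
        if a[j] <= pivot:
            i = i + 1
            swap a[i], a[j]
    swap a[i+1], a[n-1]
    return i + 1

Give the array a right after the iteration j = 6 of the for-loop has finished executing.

[-5,-14,-15,-4,3,-1,4,-12,-11,0,-2]

pivot=-2, i=-1
j=0: -5≤-2, i=0, swap(0,0) ⇒ [-5,-14,3,4,-15,-1,-4,-12,-11,0,-2]
j=1: -14≤-2, i=1, swap(1,1) ⇒ [-5,-14,3,4,-15,-1,-4,-12,-11,0,-2]
j=2: 3>-2, skip
j=3: 4>-2, skip
j=4: -15≤-2, i=2, swap(2,4) ⇒ [-5,-14,-15,4,3,-1,-4,-12,-11,0,-2]
j=5: -1>-2, skip
j=6: -4≤-2, i=3, swap(3,6) ⇒ [-5,-14,-15,-4,3,-1,4,-12,-11,0,-2]
(after j=6) a = [-5,-14,-15,-4,3,-1,4,-12,-11,0,-2]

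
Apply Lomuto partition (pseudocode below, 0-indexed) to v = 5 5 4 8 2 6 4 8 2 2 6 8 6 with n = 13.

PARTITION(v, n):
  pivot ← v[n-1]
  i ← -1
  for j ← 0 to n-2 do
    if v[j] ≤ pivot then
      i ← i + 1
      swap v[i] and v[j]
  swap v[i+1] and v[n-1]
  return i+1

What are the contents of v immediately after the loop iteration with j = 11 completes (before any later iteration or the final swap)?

5 5 4 2 6 4 2 2 6 8 8 8 6

pivot = v[12] = 6; i = -1
j=0: v[0]=5 ≤ 6 → i=0, swap v[0],v[0] (no change) → 5 5 4 8 2 6 4 8 2 2 6 8 6
j=1: v[1]=5 ≤ 6 → i=1, swap v[1],v[1] (no change) → 5 5 4 8 2 6 4 8 2 2 6 8 6
j=2: v[2]=4 ≤ 6 → i=2, swap v[2],v[2] (no change) → 5 5 4 8 2 6 4 8 2 2 6 8 6
j=3: v[3]=8 > 6 → no swap
j=4: v[4]=2 ≤ 6 → i=3, swap v[3],v[4] → 5 5 4 2 8 6 4 8 2 2 6 8 6
j=5: v[5]=6 ≤ 6 → i=4, swap v[4],v[5] → 5 5 4 2 6 8 4 8 2 2 6 8 6
j=6: v[6]=4 ≤ 6 → i=5, swap v[5],v[6] → 5 5 4 2 6 4 8 8 2 2 6 8 6
j=7: v[7]=8 > 6 → no swap
j=8: v[8]=2 ≤ 6 → i=6, swap v[6],v[8] → 5 5 4 2 6 4 2 8 8 2 6 8 6
j=9: v[9]=2 ≤ 6 → i=7, swap v[7],v[9] → 5 5 4 2 6 4 2 2 8 8 6 8 6
j=10: v[10]=6 ≤ 6 → i=8, swap v[8],v[10] → 5 5 4 2 6 4 2 2 6 8 8 8 6
j=11: v[11]=8 > 6 → no swap
(after j=11) v = 5 5 4 2 6 4 2 2 6 8 8 8 6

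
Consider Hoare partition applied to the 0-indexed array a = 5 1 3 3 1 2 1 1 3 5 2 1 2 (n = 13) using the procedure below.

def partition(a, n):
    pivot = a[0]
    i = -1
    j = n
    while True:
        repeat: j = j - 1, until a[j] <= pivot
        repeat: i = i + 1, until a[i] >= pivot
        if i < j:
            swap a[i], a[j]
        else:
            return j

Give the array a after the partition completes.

2 1 3 3 1 2 1 1 3 1 2 5 5

pivot=5
j stops at 12 (2), i stops at 0 (5); swap ⇒ 2 1 3 3 1 2 1 1 3 5 2 1 5
j stops at 11 (1), i stops at 9 (5); swap ⇒ 2 1 3 3 1 2 1 1 3 1 2 5 5
j stops at 10, i stops at 11; i≥j ⇒ return 10. a=2 1 3 3 1 2 1 1 3 1 2 5 5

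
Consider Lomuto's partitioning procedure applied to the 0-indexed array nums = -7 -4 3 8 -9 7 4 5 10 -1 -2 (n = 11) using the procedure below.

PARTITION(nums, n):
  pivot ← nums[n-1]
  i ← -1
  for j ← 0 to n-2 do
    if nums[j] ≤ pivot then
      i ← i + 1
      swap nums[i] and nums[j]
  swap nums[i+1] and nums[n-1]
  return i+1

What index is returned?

pivot = nums[10] = -2; i = -1
j=0: nums[0]=-7 ≤ -2 → i=0, swap nums[0],nums[0] (no change) → -7 -4 3 8 -9 7 4 5 10 -1 -2
j=1: nums[1]=-4 ≤ -2 → i=1, swap nums[1],nums[1] (no change) → -7 -4 3 8 -9 7 4 5 10 -1 -2
j=2: nums[2]=3 > -2 → no swap
j=3: nums[3]=8 > -2 → no swap
j=4: nums[4]=-9 ≤ -2 → i=2, swap nums[2],nums[4] → -7 -4 -9 8 3 7 4 5 10 -1 -2
j=5: nums[5]=7 > -2 → no swap
j=6: nums[6]=4 > -2 → no swap
j=7: nums[7]=5 > -2 → no swap
j=8: nums[8]=10 > -2 → no swap
j=9: nums[9]=-1 > -2 → no swap
final swap nums[3],nums[10] → -7 -4 -9 -2 3 7 4 5 10 -1 8; return 3

3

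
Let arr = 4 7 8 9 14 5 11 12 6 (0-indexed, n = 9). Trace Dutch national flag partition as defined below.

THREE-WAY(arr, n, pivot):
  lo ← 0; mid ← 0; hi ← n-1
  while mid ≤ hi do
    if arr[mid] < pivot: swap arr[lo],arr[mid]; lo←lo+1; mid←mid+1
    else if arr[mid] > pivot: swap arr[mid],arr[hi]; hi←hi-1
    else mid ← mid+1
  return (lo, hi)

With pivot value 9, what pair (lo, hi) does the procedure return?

(5, 5)

lo=0 mid=0 hi=8
4<9: swap(0,0), lo=1 mid=1 ⇒ 4 7 8 9 14 5 11 12 6
7<9: swap(1,1), lo=2 mid=2 ⇒ 4 7 8 9 14 5 11 12 6
8<9: swap(2,2), lo=3 mid=3 ⇒ 4 7 8 9 14 5 11 12 6
9=9: mid=4
14>9: swap(4,8), hi=7 ⇒ 4 7 8 9 6 5 11 12 14
6<9: swap(3,4), lo=4 mid=5 ⇒ 4 7 8 6 9 5 11 12 14
5<9: swap(4,5), lo=5 mid=6 ⇒ 4 7 8 6 5 9 11 12 14
11>9: swap(6,7), hi=6 ⇒ 4 7 8 6 5 9 12 11 14
12>9: swap(6,6), hi=5 ⇒ 4 7 8 6 5 9 12 11 14
done. lo=5 hi=5; arr=4 7 8 6 5 9 12 11 14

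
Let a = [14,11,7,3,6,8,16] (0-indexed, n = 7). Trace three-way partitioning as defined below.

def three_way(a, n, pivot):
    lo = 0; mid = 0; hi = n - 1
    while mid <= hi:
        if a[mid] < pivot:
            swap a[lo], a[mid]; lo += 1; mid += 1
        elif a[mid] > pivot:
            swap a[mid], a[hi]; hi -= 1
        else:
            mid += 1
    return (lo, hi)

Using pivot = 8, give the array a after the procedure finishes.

lo=0 mid=0 hi=6
14>8: swap(0,6), hi=5 ⇒ [16,11,7,3,6,8,14]
16>8: swap(0,5), hi=4 ⇒ [8,11,7,3,6,16,14]
8=8: mid=1
11>8: swap(1,4), hi=3 ⇒ [8,6,7,3,11,16,14]
6<8: swap(0,1), lo=1 mid=2 ⇒ [6,8,7,3,11,16,14]
7<8: swap(1,2), lo=2 mid=3 ⇒ [6,7,8,3,11,16,14]
3<8: swap(2,3), lo=3 mid=4 ⇒ [6,7,3,8,11,16,14]
done. lo=3 hi=3; a=[6,7,3,8,11,16,14]

[6,7,3,8,11,16,14]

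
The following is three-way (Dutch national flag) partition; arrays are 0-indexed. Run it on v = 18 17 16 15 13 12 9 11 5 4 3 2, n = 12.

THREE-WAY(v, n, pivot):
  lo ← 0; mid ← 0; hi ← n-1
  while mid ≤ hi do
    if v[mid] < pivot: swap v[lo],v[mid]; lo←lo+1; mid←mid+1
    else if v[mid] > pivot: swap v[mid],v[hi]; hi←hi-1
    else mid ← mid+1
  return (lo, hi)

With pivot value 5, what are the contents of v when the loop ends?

2 3 4 5 12 9 11 13 15 16 17 18

pivot = 5; lo=0, mid=0, hi=11
v[mid]=18>5: swap v[0],v[11]; hi=10 → 2 17 16 15 13 12 9 11 5 4 3 18
v[mid]=2<5: swap v[0],v[0]; lo=1,mid=1 → 2 17 16 15 13 12 9 11 5 4 3 18
v[mid]=17>5: swap v[1],v[10]; hi=9 → 2 3 16 15 13 12 9 11 5 4 17 18
v[mid]=3<5: swap v[1],v[1]; lo=2,mid=2 → 2 3 16 15 13 12 9 11 5 4 17 18
v[mid]=16>5: swap v[2],v[9]; hi=8 → 2 3 4 15 13 12 9 11 5 16 17 18
v[mid]=4<5: swap v[2],v[2]; lo=3,mid=3 → 2 3 4 15 13 12 9 11 5 16 17 18
v[mid]=15>5: swap v[3],v[8]; hi=7 → 2 3 4 5 13 12 9 11 15 16 17 18
v[mid]=5=5: mid=4
v[mid]=13>5: swap v[4],v[7]; hi=6 → 2 3 4 5 11 12 9 13 15 16 17 18
v[mid]=11>5: swap v[4],v[6]; hi=5 → 2 3 4 5 9 12 11 13 15 16 17 18
v[mid]=9>5: swap v[4],v[5]; hi=4 → 2 3 4 5 12 9 11 13 15 16 17 18
v[mid]=12>5: swap v[4],v[4]; hi=3 → 2 3 4 5 12 9 11 13 15 16 17 18
end: lo=3, hi=3; v = 2 3 4 5 12 9 11 13 15 16 17 18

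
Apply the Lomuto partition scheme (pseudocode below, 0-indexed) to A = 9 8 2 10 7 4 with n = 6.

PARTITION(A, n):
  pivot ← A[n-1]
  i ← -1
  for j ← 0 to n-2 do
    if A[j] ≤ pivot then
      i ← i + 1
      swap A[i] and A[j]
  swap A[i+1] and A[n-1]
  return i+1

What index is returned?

pivot=4, i=-1
j=0: 9>4, skip
j=1: 8>4, skip
j=2: 2≤4, i=0, swap(0,2) ⇒ 2 8 9 10 7 4
j=3: 10>4, skip
j=4: 7>4, skip
swap(1,5) ⇒ 2 4 9 10 7 8; return 1

1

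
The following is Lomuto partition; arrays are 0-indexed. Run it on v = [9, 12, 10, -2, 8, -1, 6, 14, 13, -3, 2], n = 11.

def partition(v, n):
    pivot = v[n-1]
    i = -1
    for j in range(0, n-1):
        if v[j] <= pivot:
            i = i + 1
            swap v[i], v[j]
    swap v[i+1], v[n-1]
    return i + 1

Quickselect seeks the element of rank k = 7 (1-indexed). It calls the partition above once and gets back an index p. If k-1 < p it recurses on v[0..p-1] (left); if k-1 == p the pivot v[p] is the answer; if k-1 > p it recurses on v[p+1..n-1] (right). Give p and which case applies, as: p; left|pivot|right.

pivot = v[10] = 2; i = -1
j=0: v[0]=9 > 2 → no swap
j=1: v[1]=12 > 2 → no swap
j=2: v[2]=10 > 2 → no swap
j=3: v[3]=-2 ≤ 2 → i=0, swap v[0],v[3] → [-2, 12, 10, 9, 8, -1, 6, 14, 13, -3, 2]
j=4: v[4]=8 > 2 → no swap
j=5: v[5]=-1 ≤ 2 → i=1, swap v[1],v[5] → [-2, -1, 10, 9, 8, 12, 6, 14, 13, -3, 2]
j=6: v[6]=6 > 2 → no swap
j=7: v[7]=14 > 2 → no swap
j=8: v[8]=13 > 2 → no swap
j=9: v[9]=-3 ≤ 2 → i=2, swap v[2],v[9] → [-2, -1, -3, 9, 8, 12, 6, 14, 13, 10, 2]
final swap v[3],v[10] → [-2, -1, -3, 2, 8, 12, 6, 14, 13, 10, 9]; return 3
p = 3; k-1 = 6 > 3 ⇒ right

3; right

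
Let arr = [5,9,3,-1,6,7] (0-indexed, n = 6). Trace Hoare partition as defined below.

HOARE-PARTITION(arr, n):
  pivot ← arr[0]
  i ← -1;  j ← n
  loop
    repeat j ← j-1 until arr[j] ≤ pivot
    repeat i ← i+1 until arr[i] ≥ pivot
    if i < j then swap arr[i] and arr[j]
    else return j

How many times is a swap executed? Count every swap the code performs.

pivot=5
j stops at 3 (-1), i stops at 0 (5); swap ⇒ [-1,9,3,5,6,7]
j stops at 2 (3), i stops at 1 (9); swap ⇒ [-1,3,9,5,6,7]
j stops at 1, i stops at 2; i≥j ⇒ return 1. arr=[-1,3,9,5,6,7]

2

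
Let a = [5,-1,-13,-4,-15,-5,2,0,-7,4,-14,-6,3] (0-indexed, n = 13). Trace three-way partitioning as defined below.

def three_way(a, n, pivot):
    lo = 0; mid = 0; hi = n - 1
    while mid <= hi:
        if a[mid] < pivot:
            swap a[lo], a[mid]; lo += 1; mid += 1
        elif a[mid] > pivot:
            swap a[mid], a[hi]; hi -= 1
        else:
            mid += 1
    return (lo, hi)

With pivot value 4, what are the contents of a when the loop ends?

[3,-1,-13,-4,-15,-5,2,0,-7,-14,-6,4,5]

lo=0 mid=0 hi=12
5>4: swap(0,12), hi=11 ⇒ [3,-1,-13,-4,-15,-5,2,0,-7,4,-14,-6,5]
3<4: swap(0,0), lo=1 mid=1 ⇒ [3,-1,-13,-4,-15,-5,2,0,-7,4,-14,-6,5]
-1<4: swap(1,1), lo=2 mid=2 ⇒ [3,-1,-13,-4,-15,-5,2,0,-7,4,-14,-6,5]
-13<4: swap(2,2), lo=3 mid=3 ⇒ [3,-1,-13,-4,-15,-5,2,0,-7,4,-14,-6,5]
-4<4: swap(3,3), lo=4 mid=4 ⇒ [3,-1,-13,-4,-15,-5,2,0,-7,4,-14,-6,5]
-15<4: swap(4,4), lo=5 mid=5 ⇒ [3,-1,-13,-4,-15,-5,2,0,-7,4,-14,-6,5]
-5<4: swap(5,5), lo=6 mid=6 ⇒ [3,-1,-13,-4,-15,-5,2,0,-7,4,-14,-6,5]
2<4: swap(6,6), lo=7 mid=7 ⇒ [3,-1,-13,-4,-15,-5,2,0,-7,4,-14,-6,5]
0<4: swap(7,7), lo=8 mid=8 ⇒ [3,-1,-13,-4,-15,-5,2,0,-7,4,-14,-6,5]
-7<4: swap(8,8), lo=9 mid=9 ⇒ [3,-1,-13,-4,-15,-5,2,0,-7,4,-14,-6,5]
4=4: mid=10
-14<4: swap(9,10), lo=10 mid=11 ⇒ [3,-1,-13,-4,-15,-5,2,0,-7,-14,4,-6,5]
-6<4: swap(10,11), lo=11 mid=12 ⇒ [3,-1,-13,-4,-15,-5,2,0,-7,-14,-6,4,5]
done. lo=11 hi=11; a=[3,-1,-13,-4,-15,-5,2,0,-7,-14,-6,4,5]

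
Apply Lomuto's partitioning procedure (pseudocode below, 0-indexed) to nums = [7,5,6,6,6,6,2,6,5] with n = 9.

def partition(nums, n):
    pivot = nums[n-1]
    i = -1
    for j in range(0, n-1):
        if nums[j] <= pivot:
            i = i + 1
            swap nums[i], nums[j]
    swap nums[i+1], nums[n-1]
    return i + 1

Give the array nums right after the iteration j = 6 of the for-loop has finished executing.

[5,2,6,6,6,6,7,6,5]

pivot=5, i=-1
j=0: 7>5, skip
j=1: 5≤5, i=0, swap(0,1) ⇒ [5,7,6,6,6,6,2,6,5]
j=2: 6>5, skip
j=3: 6>5, skip
j=4: 6>5, skip
j=5: 6>5, skip
j=6: 2≤5, i=1, swap(1,6) ⇒ [5,2,6,6,6,6,7,6,5]
(after j=6) nums = [5,2,6,6,6,6,7,6,5]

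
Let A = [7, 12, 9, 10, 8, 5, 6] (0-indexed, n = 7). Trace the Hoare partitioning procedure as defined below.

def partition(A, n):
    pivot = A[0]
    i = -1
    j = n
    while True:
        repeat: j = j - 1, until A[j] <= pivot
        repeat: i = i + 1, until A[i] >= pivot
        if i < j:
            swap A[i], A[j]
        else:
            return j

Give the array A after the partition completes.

pivot=7
j stops at 6 (6), i stops at 0 (7); swap ⇒ [6, 12, 9, 10, 8, 5, 7]
j stops at 5 (5), i stops at 1 (12); swap ⇒ [6, 5, 9, 10, 8, 12, 7]
j stops at 1, i stops at 2; i≥j ⇒ return 1. A=[6, 5, 9, 10, 8, 12, 7]

[6, 5, 9, 10, 8, 12, 7]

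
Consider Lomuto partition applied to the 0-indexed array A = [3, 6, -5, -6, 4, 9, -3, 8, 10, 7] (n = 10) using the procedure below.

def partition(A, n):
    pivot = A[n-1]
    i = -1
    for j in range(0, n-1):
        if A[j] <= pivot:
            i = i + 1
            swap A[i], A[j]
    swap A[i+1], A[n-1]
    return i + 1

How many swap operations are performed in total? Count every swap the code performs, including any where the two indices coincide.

7

pivot=7, i=-1
j=0: 3≤7, i=0, swap(0,0) ⇒ [3, 6, -5, -6, 4, 9, -3, 8, 10, 7]
j=1: 6≤7, i=1, swap(1,1) ⇒ [3, 6, -5, -6, 4, 9, -3, 8, 10, 7]
j=2: -5≤7, i=2, swap(2,2) ⇒ [3, 6, -5, -6, 4, 9, -3, 8, 10, 7]
j=3: -6≤7, i=3, swap(3,3) ⇒ [3, 6, -5, -6, 4, 9, -3, 8, 10, 7]
j=4: 4≤7, i=4, swap(4,4) ⇒ [3, 6, -5, -6, 4, 9, -3, 8, 10, 7]
j=5: 9>7, skip
j=6: -3≤7, i=5, swap(5,6) ⇒ [3, 6, -5, -6, 4, -3, 9, 8, 10, 7]
j=7: 8>7, skip
j=8: 10>7, skip
swap(6,9) ⇒ [3, 6, -5, -6, 4, -3, 7, 8, 10, 9]; return 6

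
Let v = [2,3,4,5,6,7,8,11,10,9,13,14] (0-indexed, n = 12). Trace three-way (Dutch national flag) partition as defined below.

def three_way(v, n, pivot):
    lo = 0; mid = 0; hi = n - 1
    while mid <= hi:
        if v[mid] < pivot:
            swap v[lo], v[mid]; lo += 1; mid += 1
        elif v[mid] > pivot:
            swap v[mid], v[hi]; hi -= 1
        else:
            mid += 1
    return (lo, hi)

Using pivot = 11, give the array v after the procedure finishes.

[2,3,4,5,6,7,8,10,9,11,14,13]

pivot = 11; lo=0, mid=0, hi=11
v[mid]=2<11: swap v[0],v[0]; lo=1,mid=1 → [2,3,4,5,6,7,8,11,10,9,13,14]
v[mid]=3<11: swap v[1],v[1]; lo=2,mid=2 → [2,3,4,5,6,7,8,11,10,9,13,14]
v[mid]=4<11: swap v[2],v[2]; lo=3,mid=3 → [2,3,4,5,6,7,8,11,10,9,13,14]
v[mid]=5<11: swap v[3],v[3]; lo=4,mid=4 → [2,3,4,5,6,7,8,11,10,9,13,14]
v[mid]=6<11: swap v[4],v[4]; lo=5,mid=5 → [2,3,4,5,6,7,8,11,10,9,13,14]
v[mid]=7<11: swap v[5],v[5]; lo=6,mid=6 → [2,3,4,5,6,7,8,11,10,9,13,14]
v[mid]=8<11: swap v[6],v[6]; lo=7,mid=7 → [2,3,4,5,6,7,8,11,10,9,13,14]
v[mid]=11=11: mid=8
v[mid]=10<11: swap v[7],v[8]; lo=8,mid=9 → [2,3,4,5,6,7,8,10,11,9,13,14]
v[mid]=9<11: swap v[8],v[9]; lo=9,mid=10 → [2,3,4,5,6,7,8,10,9,11,13,14]
v[mid]=13>11: swap v[10],v[11]; hi=10 → [2,3,4,5,6,7,8,10,9,11,14,13]
v[mid]=14>11: swap v[10],v[10]; hi=9 → [2,3,4,5,6,7,8,10,9,11,14,13]
end: lo=9, hi=9; v = [2,3,4,5,6,7,8,10,9,11,14,13]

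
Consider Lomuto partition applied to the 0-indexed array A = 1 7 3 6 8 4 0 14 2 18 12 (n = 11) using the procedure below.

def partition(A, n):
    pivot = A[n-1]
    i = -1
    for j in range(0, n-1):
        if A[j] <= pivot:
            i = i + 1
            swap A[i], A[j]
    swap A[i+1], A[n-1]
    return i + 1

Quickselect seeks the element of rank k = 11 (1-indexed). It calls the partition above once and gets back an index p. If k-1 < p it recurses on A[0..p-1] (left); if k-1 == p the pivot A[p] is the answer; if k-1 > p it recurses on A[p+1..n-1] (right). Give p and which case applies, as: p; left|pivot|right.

8; right

pivot = A[10] = 12; i = -1
j=0: A[0]=1 ≤ 12 → i=0, swap A[0],A[0] (no change) → 1 7 3 6 8 4 0 14 2 18 12
j=1: A[1]=7 ≤ 12 → i=1, swap A[1],A[1] (no change) → 1 7 3 6 8 4 0 14 2 18 12
j=2: A[2]=3 ≤ 12 → i=2, swap A[2],A[2] (no change) → 1 7 3 6 8 4 0 14 2 18 12
j=3: A[3]=6 ≤ 12 → i=3, swap A[3],A[3] (no change) → 1 7 3 6 8 4 0 14 2 18 12
j=4: A[4]=8 ≤ 12 → i=4, swap A[4],A[4] (no change) → 1 7 3 6 8 4 0 14 2 18 12
j=5: A[5]=4 ≤ 12 → i=5, swap A[5],A[5] (no change) → 1 7 3 6 8 4 0 14 2 18 12
j=6: A[6]=0 ≤ 12 → i=6, swap A[6],A[6] (no change) → 1 7 3 6 8 4 0 14 2 18 12
j=7: A[7]=14 > 12 → no swap
j=8: A[8]=2 ≤ 12 → i=7, swap A[7],A[8] → 1 7 3 6 8 4 0 2 14 18 12
j=9: A[9]=18 > 12 → no swap
final swap A[8],A[10] → 1 7 3 6 8 4 0 2 12 18 14; return 8
p = 8; k-1 = 10 > 8 ⇒ right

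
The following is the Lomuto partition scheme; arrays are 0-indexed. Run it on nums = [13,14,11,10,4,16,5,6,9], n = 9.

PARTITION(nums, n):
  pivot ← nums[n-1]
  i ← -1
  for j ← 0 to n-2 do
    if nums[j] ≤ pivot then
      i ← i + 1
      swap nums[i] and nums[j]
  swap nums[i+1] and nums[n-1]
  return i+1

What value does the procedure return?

pivot = nums[8] = 9; i = -1
j=0: nums[0]=13 > 9 → no swap
j=1: nums[1]=14 > 9 → no swap
j=2: nums[2]=11 > 9 → no swap
j=3: nums[3]=10 > 9 → no swap
j=4: nums[4]=4 ≤ 9 → i=0, swap nums[0],nums[4] → [4,14,11,10,13,16,5,6,9]
j=5: nums[5]=16 > 9 → no swap
j=6: nums[6]=5 ≤ 9 → i=1, swap nums[1],nums[6] → [4,5,11,10,13,16,14,6,9]
j=7: nums[7]=6 ≤ 9 → i=2, swap nums[2],nums[7] → [4,5,6,10,13,16,14,11,9]
final swap nums[3],nums[8] → [4,5,6,9,13,16,14,11,10]; return 3

3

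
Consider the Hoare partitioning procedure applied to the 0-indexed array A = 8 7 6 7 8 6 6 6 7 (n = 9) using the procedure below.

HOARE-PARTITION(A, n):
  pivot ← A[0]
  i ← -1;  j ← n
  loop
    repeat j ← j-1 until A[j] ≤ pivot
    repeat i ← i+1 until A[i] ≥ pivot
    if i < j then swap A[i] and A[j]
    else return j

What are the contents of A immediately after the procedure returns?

pivot = A[0] = 8; i = -1, j = 9
j→8 (A[8]=7≤8), i→0 (A[0]=8≥8); i<j, swap → 7 7 6 7 8 6 6 6 8
j→7 (A[7]=6≤8), i→4 (A[4]=8≥8); i<j, swap → 7 7 6 7 6 6 6 8 8
j→6, i→7; i≥j, return j=6. A = 7 7 6 7 6 6 6 8 8

7 7 6 7 6 6 6 8 8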